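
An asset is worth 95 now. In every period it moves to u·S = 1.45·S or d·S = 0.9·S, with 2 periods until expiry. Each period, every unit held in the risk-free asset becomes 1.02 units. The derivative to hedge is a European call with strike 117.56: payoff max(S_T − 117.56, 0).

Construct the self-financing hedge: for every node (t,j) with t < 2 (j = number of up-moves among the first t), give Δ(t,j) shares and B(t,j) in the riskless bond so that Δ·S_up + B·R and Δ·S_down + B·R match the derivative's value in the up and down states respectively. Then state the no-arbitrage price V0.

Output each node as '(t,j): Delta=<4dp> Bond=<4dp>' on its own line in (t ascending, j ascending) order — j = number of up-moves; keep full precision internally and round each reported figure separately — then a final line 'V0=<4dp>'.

Risk-neutral probability p* = (R−d)/(u−d) = (1.02−0.9)/(1.45−0.9) = 0.2182.
Payoff layer (t=2): V(2,0)=0.0000, V(2,1)=6.4150, V(2,2)=82.1775
  t=1,j=0: stock 85.5000 → up 123.9750 (V=6.4150), down 76.9500 (V=0.0000). Price 1.3722; hedge Δ=0.1364, bond B=-10.2914.
  t=1,j=1: stock 137.7500 → up 199.7375 (V=82.1775), down 123.9750 (V=6.4150). Price 22.4951; hedge Δ=1.0000, bond B=-115.2549.
  t=0,j=0: stock 95.0000 → up 137.7500 (V=22.4951), down 85.5000 (V=1.3722). Price 5.8636; hedge Δ=0.4043, bond B=-32.5417.
Root portfolio cost Δ·95+B reproduces V0=5.8636.

(0,0): Delta=0.4043 Bond=-32.5417
(1,0): Delta=0.1364 Bond=-10.2914
(1,1): Delta=1.0000 Bond=-115.2549
V0=5.8636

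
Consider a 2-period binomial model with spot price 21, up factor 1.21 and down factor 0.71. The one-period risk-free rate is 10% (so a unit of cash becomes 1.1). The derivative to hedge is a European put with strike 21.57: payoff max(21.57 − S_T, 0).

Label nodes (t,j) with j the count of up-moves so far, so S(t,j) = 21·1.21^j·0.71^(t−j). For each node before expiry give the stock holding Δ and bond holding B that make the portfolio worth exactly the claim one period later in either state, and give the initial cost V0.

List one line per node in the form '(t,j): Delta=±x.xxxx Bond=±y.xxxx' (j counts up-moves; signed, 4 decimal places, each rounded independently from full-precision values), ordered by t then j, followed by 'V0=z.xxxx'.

Risk-neutral probability p* = (R−d)/(u−d) = (1.1−0.71)/(1.21−0.71) = 0.7800.
Payoff layer (t=2): V(2,0)=10.9839, V(2,1)=3.5289, V(2,2)=0.0000
  t=1,j=0: stock 14.9100 → up 18.0411 (V=3.5289), down 10.5861 (V=10.9839). Price 4.6991; hedge Δ=-1.0000, bond B=19.6091.
  t=1,j=1: stock 25.4100 → up 30.7461 (V=0.0000), down 18.0411 (V=3.5289). Price 0.7058; hedge Δ=-0.2778, bond B=7.7636.
  t=0,j=0: stock 21.0000 → up 25.4100 (V=0.7058), down 14.9100 (V=4.6991). Price 1.4403; hedge Δ=-0.3803, bond B=9.4269.
Each (Δ,B) replicates both successor values, so the strategy is self-financing and V0 is arbitrage-free.

(0,0): Delta=-0.3803 Bond=9.4269
(1,0): Delta=-1.0000 Bond=19.6091
(1,1): Delta=-0.2778 Bond=7.7636
V0=1.4403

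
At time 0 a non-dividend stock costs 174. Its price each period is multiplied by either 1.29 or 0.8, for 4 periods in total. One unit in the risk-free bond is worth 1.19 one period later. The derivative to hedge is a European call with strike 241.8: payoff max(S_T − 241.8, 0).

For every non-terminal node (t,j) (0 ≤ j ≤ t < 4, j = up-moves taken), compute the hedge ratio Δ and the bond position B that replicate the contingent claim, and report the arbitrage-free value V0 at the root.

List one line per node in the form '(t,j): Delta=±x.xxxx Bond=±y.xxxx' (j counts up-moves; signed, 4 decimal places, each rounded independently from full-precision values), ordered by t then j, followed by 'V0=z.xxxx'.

(0,0): Delta=0.7962 Bond=-78.8007
(1,0): Delta=0.3740 Bond=-34.9954
(1,1): Delta=0.8634 Bond=-108.8440
(2,0): Delta=0.0000 Bond=0.0000
(2,1): Delta=0.4334 Bond=-52.3226
(2,2): Delta=0.9317 Bond=-149.3196
(3,0): Delta=0.0000 Bond=0.0000
(3,1): Delta=0.0000 Bond=0.0000
(3,2): Delta=0.5023 Bond=-78.2289
(3,3): Delta=1.0000 Bond=-203.1933
V0=59.7406

Under the risk-neutral measure, an up-move has probability p* = (R−d)/(u−d) = 0.7959 and values discount at R = 1.19.
Payoff layer (t=4): V(4,0)=0.0000, V(4,1)=0.0000, V(4,2)=0.0000, V(4,3)=57.0191, V(4,4)=240.0458
(3,0): S=89.0880. Δ = (V_up−V_dn)/(S_up−S_dn) = (0.0000−0.0000)/(114.9235−71.2704) = 0.0000. V = [p*·0.0000 + (1−p*)·0.0000]/1.19 = 0.0000. B = V − Δ·S = 0.0000.
(3,1): S=143.6544. Δ = (V_up−V_dn)/(S_up−S_dn) = (0.0000−0.0000)/(185.3142−114.9235) = 0.0000. V = [p*·0.0000 + (1−p*)·0.0000]/1.19 = 0.0000. B = V − Δ·S = 0.0000.
(3,2): S=231.6427. Δ = (V_up−V_dn)/(S_up−S_dn) = (57.0191−0.0000)/(298.8191−185.3142) = 0.5023. V = [p*·57.0191 + (1−p*)·0.0000]/1.19 = 38.1366. B = V − Δ·S = -78.2289.
(3,3): S=373.5239. Δ = (V_up−V_dn)/(S_up−S_dn) = (240.0458−57.0191)/(481.8458−298.8191) = 1.0000. V = [p*·240.0458 + (1−p*)·57.0191]/1.19 = 170.3306. B = V − Δ·S = -203.1933.
(2,0): S=111.3600. Δ = (V_up−V_dn)/(S_up−S_dn) = (0.0000−0.0000)/(143.6544−89.0880) = 0.0000. V = [p*·0.0000 + (1−p*)·0.0000]/1.19 = 0.0000. B = V − Δ·S = 0.0000.
(2,1): S=179.5680. Δ = (V_up−V_dn)/(S_up−S_dn) = (38.1366−0.0000)/(231.6427−143.6544) = 0.4334. V = [p*·38.1366 + (1−p*)·0.0000]/1.19 = 25.5072. B = V − Δ·S = -52.3226.
(2,2): S=289.5534. Δ = (V_up−V_dn)/(S_up−S_dn) = (170.3306−38.1366)/(373.5239−231.6427) = 0.9317. V = [p*·170.3306 + (1−p*)·38.1366]/1.19 = 120.4641. B = V − Δ·S = -149.3196.
(1,0): S=139.2000. Δ = (V_up−V_dn)/(S_up−S_dn) = (25.5072−0.0000)/(179.5680−111.3600) = 0.3740. V = [p*·25.5072 + (1−p*)·0.0000]/1.19 = 17.0602. B = V − Δ·S = -34.9954.
(1,1): S=224.4600. Δ = (V_up−V_dn)/(S_up−S_dn) = (120.4641−25.5072)/(289.5534−179.5680) = 0.8634. V = [p*·120.4641 + (1−p*)·25.5072]/1.19 = 84.9455. B = V − Δ·S = -108.8440.
(0,0): S=174.0000. Δ = (V_up−V_dn)/(S_up−S_dn) = (84.9455−17.0602)/(224.4600−139.2000) = 0.7962. V = [p*·84.9455 + (1−p*)·17.0602]/1.19 = 59.7406. B = V − Δ·S = -78.8007.
Self-financing check: at every node Δ·S+B equals the discounted successor values.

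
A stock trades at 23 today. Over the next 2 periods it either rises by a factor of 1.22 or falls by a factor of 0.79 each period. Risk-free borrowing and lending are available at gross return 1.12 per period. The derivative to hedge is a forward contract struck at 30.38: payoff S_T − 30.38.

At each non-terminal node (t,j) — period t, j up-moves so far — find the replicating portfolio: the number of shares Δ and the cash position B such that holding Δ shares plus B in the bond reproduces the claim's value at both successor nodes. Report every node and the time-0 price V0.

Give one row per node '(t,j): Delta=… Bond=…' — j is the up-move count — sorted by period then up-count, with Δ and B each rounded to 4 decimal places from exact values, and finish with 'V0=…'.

Since d<R<u, set p* = (R−d)/(u−d) = 0.7674; price each node as the discounted p*-expectation of its children.
Payoff layer (t=2): V(2,0)=-16.0257, V(2,1)=-8.2126, V(2,2)=3.8532
(1,0): S=18.1700. Δ = (V_up−V_dn)/(S_up−S_dn) = (-8.2126−-16.0257)/(22.1674−14.3543) = 1.0000. V = [p*·-8.2126 + (1−p*)·-16.0257]/1.12 = -8.9550. B = V − Δ·S = -27.1250.
(1,1): S=28.0600. Δ = (V_up−V_dn)/(S_up−S_dn) = (3.8532−-8.2126)/(34.2332−22.1674) = 1.0000. V = [p*·3.8532 + (1−p*)·-8.2126]/1.12 = 0.9350. B = V − Δ·S = -27.1250.
(0,0): S=23.0000. Δ = (V_up−V_dn)/(S_up−S_dn) = (0.9350−-8.9550)/(28.0600−18.1700) = 1.0000. V = [p*·0.9350 + (1−p*)·-8.9550]/1.12 = -1.2187. B = V − Δ·S = -24.2187.
Check: Δ(0,0)·S0 + B(0,0) = -1.2187 = V0.

(0,0): Delta=1.0000 Bond=-24.2187
(1,0): Delta=1.0000 Bond=-27.1250
(1,1): Delta=1.0000 Bond=-27.1250
V0=-1.2187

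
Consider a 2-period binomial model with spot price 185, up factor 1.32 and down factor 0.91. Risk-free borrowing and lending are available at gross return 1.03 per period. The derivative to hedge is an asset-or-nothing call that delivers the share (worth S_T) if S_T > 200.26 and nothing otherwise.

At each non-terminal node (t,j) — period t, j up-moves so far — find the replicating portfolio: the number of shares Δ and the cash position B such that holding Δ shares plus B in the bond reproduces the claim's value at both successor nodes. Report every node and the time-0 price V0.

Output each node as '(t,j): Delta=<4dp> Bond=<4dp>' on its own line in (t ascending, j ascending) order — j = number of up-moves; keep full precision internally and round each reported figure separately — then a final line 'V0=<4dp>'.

No-arbitrage ⇒ martingale measure with p* = (R−d)/(u−d) = 0.2927.
Payoff layer (t=2): V(2,0)=0.0000, V(2,1)=222.2220, V(2,2)=322.3440
  t=1,j=0: stock 168.3500 → up 222.2220 (V=222.2220), down 153.1985 (V=0.0000). Price 63.1462; hedge Δ=3.2195, bond B=-478.8587.
  t=1,j=1: stock 244.2000 → up 322.3440 (V=322.3440), down 222.2220 (V=222.2220). Price 244.2000; hedge Δ=1.0000, bond B=0.0000.
  t=0,j=0: stock 185.0000 → up 244.2000 (V=244.2000), down 168.3500 (V=63.1462). Price 112.7549; hedge Δ=2.3870, bond B=-328.8397.
Root portfolio cost Δ·185+B reproduces V0=112.7549.

(0,0): Delta=2.3870 Bond=-328.8397
(1,0): Delta=3.2195 Bond=-478.8587
(1,1): Delta=1.0000 Bond=0.0000
V0=112.7549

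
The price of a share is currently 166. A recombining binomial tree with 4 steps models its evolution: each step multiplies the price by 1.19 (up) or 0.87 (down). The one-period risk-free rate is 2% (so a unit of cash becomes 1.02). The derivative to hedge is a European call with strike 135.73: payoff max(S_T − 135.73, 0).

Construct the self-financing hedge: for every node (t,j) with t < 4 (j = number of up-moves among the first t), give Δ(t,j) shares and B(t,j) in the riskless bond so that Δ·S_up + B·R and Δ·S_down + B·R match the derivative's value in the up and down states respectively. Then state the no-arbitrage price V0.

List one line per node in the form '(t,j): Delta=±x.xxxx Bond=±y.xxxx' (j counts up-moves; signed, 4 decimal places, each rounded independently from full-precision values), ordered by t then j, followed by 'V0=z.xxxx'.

Risk-neutral probability p* = (R−d)/(u−d) = (1.02−0.87)/(1.19−0.87) = 0.4688.
Terminal payoffs: V(4,0)=0.0000, V(4,1)=0.0000, V(4,2)=42.1965, V(4,3)=107.6407, V(4,4)=197.1563
Node (3,0) S=109.3115: V=(p*·0.0000+(1−p*)·0.0000)/1.02=0.0000; Δ=(0.0000−0.0000)/(130.0807−95.1010)=0.0000; B=V−Δ·S=0.0000
Node (3,1) S=149.5180: V=(p*·42.1965+(1−p*)·0.0000)/1.02=19.3918; Δ=(42.1965−0.0000)/(177.9265−130.0807)=0.8819; B=V−Δ·S=-112.4722
Node (3,2) S=204.5132: V=(p*·107.6407+(1−p*)·42.1965)/1.02=71.4445; Δ=(107.6407−42.1965)/(243.3707−177.9265)=1.0000; B=V−Δ·S=-133.0686
Node (3,3) S=279.7364: V=(p*·197.1563+(1−p*)·107.6407)/1.02=146.6678; Δ=(197.1563−107.6407)/(332.8863−243.3707)=1.0000; B=V−Δ·S=-133.0686
Node (2,0) S=125.6454: V=(p*·19.3918+(1−p*)·0.0000)/1.02=8.9117; Δ=(19.3918−0.0000)/(149.5180−109.3115)=0.4823; B=V−Δ·S=-51.6876
Node (2,1) S=171.8598: V=(p*·71.4445+(1−p*)·19.3918)/1.02=42.9328; Δ=(71.4445−19.3918)/(204.5132−149.5180)=0.9465; B=V−Δ·S=-119.7321
Node (2,2) S=235.0726: V=(p*·146.6678+(1−p*)·71.4445)/1.02=104.6132; Δ=(146.6678−71.4445)/(279.7364−204.5132)=1.0000; B=V−Δ·S=-130.4594
Node (1,0) S=144.4200: V=(p*·42.9328+(1−p*)·8.9117)/1.02=24.3716; Δ=(42.9328−8.9117)/(171.8598−125.6454)=0.7362; B=V−Δ·S=-81.9446
Node (1,1) S=197.5400: V=(p*·104.6132+(1−p*)·42.9328)/1.02=70.4368; Δ=(104.6132−42.9328)/(235.0726−171.8598)=0.9758; B=V−Δ·S=-122.3143
Node (0,0) S=166.0000: V=(p*·70.4368+(1−p*)·24.3716)/1.02=45.0634; Δ=(70.4368−24.3716)/(197.5400−144.4200)=0.8672; B=V−Δ·S=-98.8901
The time-0 hedge costs 45.0634, which is the no-arbitrage price.

(0,0): Delta=0.8672 Bond=-98.8901
(1,0): Delta=0.7362 Bond=-81.9446
(1,1): Delta=0.9758 Bond=-122.3143
(2,0): Delta=0.4823 Bond=-51.6876
(2,1): Delta=0.9465 Bond=-119.7321
(2,2): Delta=1.0000 Bond=-130.4594
(3,0): Delta=0.0000 Bond=0.0000
(3,1): Delta=0.8819 Bond=-112.4722
(3,2): Delta=1.0000 Bond=-133.0686
(3,3): Delta=1.0000 Bond=-133.0686
V0=45.0634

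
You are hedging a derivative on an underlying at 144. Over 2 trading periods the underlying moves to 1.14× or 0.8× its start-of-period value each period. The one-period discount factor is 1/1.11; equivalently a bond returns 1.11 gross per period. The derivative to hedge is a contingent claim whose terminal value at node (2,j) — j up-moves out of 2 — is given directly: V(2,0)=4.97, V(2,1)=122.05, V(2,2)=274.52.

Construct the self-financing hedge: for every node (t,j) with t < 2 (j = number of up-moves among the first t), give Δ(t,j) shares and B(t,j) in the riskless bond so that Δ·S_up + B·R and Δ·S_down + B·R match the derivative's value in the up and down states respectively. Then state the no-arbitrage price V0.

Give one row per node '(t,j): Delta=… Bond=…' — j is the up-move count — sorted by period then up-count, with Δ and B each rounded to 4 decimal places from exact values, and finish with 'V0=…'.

Risk-neutral probability p* = (R−d)/(u−d) = (1.11−0.8)/(1.14−0.8) = 0.9118.
Terminal payoffs: V(2,0)=4.9700, V(2,1)=122.0500, V(2,2)=274.5200
(1,0): S=115.2000. Δ = (V_up−V_dn)/(S_up−S_dn) = (122.0500−4.9700)/(131.3280−92.1600) = 2.9892. V = [p*·122.0500 + (1−p*)·4.9700]/1.11 = 100.6481. B = V − Δ·S = -243.7048.
(1,1): S=164.1600. Δ = (V_up−V_dn)/(S_up−S_dn) = (274.5200−122.0500)/(187.1424−131.3280) = 2.7317. V = [p*·274.5200 + (1−p*)·122.0500]/1.11 = 235.1953. B = V − Δ·S = -213.2459.
(0,0): S=144.0000. Δ = (V_up−V_dn)/(S_up−S_dn) = (235.1953−100.6481)/(164.1600−115.2000) = 2.7481. V = [p*·235.1953 + (1−p*)·100.6481]/1.11 = 201.1923. B = V − Δ·S = -194.5346.
Each (Δ,B) replicates both successor values, so the strategy is self-financing and V0 is arbitrage-free.

(0,0): Delta=2.7481 Bond=-194.5346
(1,0): Delta=2.9892 Bond=-243.7048
(1,1): Delta=2.7317 Bond=-213.2459
V0=201.1923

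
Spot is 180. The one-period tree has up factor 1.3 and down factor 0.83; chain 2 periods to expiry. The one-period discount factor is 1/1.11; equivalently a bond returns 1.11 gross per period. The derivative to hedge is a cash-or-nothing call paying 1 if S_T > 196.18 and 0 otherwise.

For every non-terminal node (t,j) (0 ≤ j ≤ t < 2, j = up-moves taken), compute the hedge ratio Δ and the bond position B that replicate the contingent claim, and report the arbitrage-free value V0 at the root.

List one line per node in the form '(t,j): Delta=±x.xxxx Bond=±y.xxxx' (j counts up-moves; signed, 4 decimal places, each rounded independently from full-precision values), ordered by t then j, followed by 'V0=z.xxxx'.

The replicating-portfolio and risk-neutral prices coincide; use p* = (1.11−0.83)/(1.3−0.83) = 0.5957 for the latter.
Payoff layer (t=2): V(2,0)=0.0000, V(2,1)=0.0000, V(2,2)=1.0000
(1,0): S=149.4000. Δ = (V_up−V_dn)/(S_up−S_dn) = (0.0000−0.0000)/(194.2200−124.0020) = 0.0000. V = [p*·0.0000 + (1−p*)·0.0000]/1.11 = 0.0000. B = V − Δ·S = 0.0000.
(1,1): S=234.0000. Δ = (V_up−V_dn)/(S_up−S_dn) = (1.0000−0.0000)/(304.2000−194.2200) = 0.0091. V = [p*·1.0000 + (1−p*)·0.0000]/1.11 = 0.5367. B = V − Δ·S = -1.5910.
(0,0): S=180.0000. Δ = (V_up−V_dn)/(S_up−S_dn) = (0.5367−0.0000)/(234.0000−149.4000) = 0.0063. V = [p*·0.5367 + (1−p*)·0.0000]/1.11 = 0.2881. B = V − Δ·S = -0.8539.
Root portfolio cost Δ·180+B reproduces V0=0.2881.

(0,0): Delta=0.0063 Bond=-0.8539
(1,0): Delta=0.0000 Bond=0.0000
(1,1): Delta=0.0091 Bond=-1.5910
V0=0.2881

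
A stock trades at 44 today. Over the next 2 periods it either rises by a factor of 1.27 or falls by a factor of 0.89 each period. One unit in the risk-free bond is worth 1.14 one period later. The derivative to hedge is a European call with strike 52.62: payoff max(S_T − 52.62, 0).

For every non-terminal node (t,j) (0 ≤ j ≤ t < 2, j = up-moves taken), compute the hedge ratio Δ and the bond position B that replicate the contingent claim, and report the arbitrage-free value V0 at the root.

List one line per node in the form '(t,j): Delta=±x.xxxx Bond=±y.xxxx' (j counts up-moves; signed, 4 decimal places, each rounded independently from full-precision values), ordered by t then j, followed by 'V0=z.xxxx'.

(0,0): Delta=0.6333 Bond=-21.7537
(1,0): Delta=0.0000 Bond=0.0000
(1,1): Delta=0.8641 Bond=-37.6947
V0=6.1106

Risk-neutral probability p* = (R−d)/(u−d) = (1.14−0.89)/(1.27−0.89) = 0.6579.
Terminal payoffs: V(2,0)=0.0000, V(2,1)=0.0000, V(2,2)=18.3476
(1,0): S=39.1600. Δ = (V_up−V_dn)/(S_up−S_dn) = (0.0000−0.0000)/(49.7332−34.8524) = 0.0000. V = [p*·0.0000 + (1−p*)·0.0000]/1.14 = 0.0000. B = V − Δ·S = 0.0000.
(1,1): S=55.8800. Δ = (V_up−V_dn)/(S_up−S_dn) = (18.3476−0.0000)/(70.9676−49.7332) = 0.8641. V = [p*·18.3476 + (1−p*)·0.0000]/1.14 = 10.5884. B = V − Δ·S = -37.6947.
(0,0): S=44.0000. Δ = (V_up−V_dn)/(S_up−S_dn) = (10.5884−0.0000)/(55.8800−39.1600) = 0.6333. V = [p*·10.5884 + (1−p*)·0.0000]/1.14 = 6.1106. B = V − Δ·S = -21.7537.
Root portfolio cost Δ·44+B reproduces V0=6.1106.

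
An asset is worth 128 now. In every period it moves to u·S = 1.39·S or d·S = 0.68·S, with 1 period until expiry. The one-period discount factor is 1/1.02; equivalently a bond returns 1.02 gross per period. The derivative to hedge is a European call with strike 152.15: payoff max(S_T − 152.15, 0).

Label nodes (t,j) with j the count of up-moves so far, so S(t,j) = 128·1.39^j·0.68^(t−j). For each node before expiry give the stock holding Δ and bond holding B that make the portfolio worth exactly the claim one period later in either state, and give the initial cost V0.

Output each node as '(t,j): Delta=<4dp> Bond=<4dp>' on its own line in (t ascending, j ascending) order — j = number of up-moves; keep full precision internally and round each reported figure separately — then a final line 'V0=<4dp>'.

(0,0): Delta=0.2836 Bond=-24.1972
V0=12.0986

Since d<R<u, set p* = (R−d)/(u−d) = 0.4789; price each node as the discounted p*-expectation of its children.
Terminal payoffs: V(1,0)=0.0000, V(1,1)=25.7700
Node (0,0) S=128.0000: V=(p*·25.7700+(1−p*)·0.0000)/1.02=12.0986; Δ=(25.7700−0.0000)/(177.9200−87.0400)=0.2836; B=V−Δ·S=-24.1972
The time-0 hedge costs 12.0986, which is the no-arbitrage price.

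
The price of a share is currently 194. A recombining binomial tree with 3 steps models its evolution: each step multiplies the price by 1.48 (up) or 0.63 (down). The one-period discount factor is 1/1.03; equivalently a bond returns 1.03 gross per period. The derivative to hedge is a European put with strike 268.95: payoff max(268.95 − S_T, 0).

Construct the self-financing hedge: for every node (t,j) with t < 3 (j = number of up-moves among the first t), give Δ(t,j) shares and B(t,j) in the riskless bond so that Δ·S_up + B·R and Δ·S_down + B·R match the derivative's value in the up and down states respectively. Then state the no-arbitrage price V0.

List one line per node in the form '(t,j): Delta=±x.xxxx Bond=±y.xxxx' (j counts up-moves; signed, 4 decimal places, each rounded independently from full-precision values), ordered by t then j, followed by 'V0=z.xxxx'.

(0,0): Delta=-0.5443 Bond=192.0590
(1,0): Delta=-1.0000 Bond=253.5112
(1,1): Delta=-0.3261 Bond=135.1690
(2,0): Delta=-1.0000 Bond=261.1165
(2,1): Delta=-1.0000 Bond=261.1165
(2,2): Delta=-0.0034 Bond=2.0950
V0=86.4565

Since d<R<u, set p* = (R−d)/(u−d) = 0.4706; price each node as the discounted p*-expectation of its children.
Payoff layer (t=3): V(3,0)=220.4409, V(3,1)=154.9921, V(3,2)=1.2393, V(3,3)=0.0000
  t=2,j=0: stock 76.9986 → up 113.9579 (V=154.9921), down 48.5091 (V=220.4409). Price 184.1179; hedge Δ=-1.0000, bond B=261.1165.
  t=2,j=1: stock 180.8856 → up 267.7107 (V=1.2393), down 113.9579 (V=154.9921). Price 80.2309; hedge Δ=-1.0000, bond B=261.1165.
  t=2,j=2: stock 424.9376 → up 628.9076 (V=0.0000), down 267.7107 (V=1.2393). Price 0.6370; hedge Δ=-0.0034, bond B=2.0950.
  t=1,j=0: stock 122.2200 → up 180.8856 (V=80.2309), down 76.9986 (V=184.1179). Price 131.2912; hedge Δ=-1.0000, bond B=253.5112.
  t=1,j=1: stock 287.1200 → up 424.9376 (V=0.6370), down 180.8856 (V=80.2309). Price 41.5291; hedge Δ=-0.3261, bond B=135.1690.
  t=0,j=0: stock 194.0000 → up 287.1200 (V=41.5291), down 122.2200 (V=131.2912). Price 86.4565; hedge Δ=-0.5443, bond B=192.0590.
Self-financing check: at every node Δ·S+B equals the discounted successor values.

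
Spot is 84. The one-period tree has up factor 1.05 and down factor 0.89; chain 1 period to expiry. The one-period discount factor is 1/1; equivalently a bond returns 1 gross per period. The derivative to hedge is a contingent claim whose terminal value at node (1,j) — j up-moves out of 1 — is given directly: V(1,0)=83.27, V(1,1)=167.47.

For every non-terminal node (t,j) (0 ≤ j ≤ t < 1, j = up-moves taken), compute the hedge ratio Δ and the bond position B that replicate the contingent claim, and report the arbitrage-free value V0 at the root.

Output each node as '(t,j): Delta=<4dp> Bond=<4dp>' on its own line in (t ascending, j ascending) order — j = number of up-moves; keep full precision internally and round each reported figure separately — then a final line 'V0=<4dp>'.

No-arbitrage ⇒ martingale measure with p* = (R−d)/(u−d) = 0.6875.
At expiry t=1: V(1,0)=83.2700, V(1,1)=167.4700
(0,0): S=84.0000. Δ = (V_up−V_dn)/(S_up−S_dn) = (167.4700−83.2700)/(88.2000−74.7600) = 6.2649. V = [p*·167.4700 + (1−p*)·83.2700]/1 = 141.1575. B = V − Δ·S = -385.0925.
Each (Δ,B) replicates both successor values, so the strategy is self-financing and V0 is arbitrage-free.

(0,0): Delta=6.2649 Bond=-385.0925
V0=141.1575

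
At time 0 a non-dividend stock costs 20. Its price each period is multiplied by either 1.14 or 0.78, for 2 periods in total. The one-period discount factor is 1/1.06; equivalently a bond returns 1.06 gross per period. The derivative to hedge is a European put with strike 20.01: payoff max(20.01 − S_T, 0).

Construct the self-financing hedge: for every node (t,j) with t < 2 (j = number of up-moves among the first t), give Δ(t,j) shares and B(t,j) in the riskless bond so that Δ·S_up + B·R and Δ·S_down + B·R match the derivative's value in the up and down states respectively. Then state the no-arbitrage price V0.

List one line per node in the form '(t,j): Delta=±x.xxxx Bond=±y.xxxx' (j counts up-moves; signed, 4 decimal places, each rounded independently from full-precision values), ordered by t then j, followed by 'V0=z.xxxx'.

Since d<R<u, set p* = (R−d)/(u−d) = 0.7778; price each node as the discounted p*-expectation of its children.
Payoff layer (t=2): V(2,0)=7.8420, V(2,1)=2.2260, V(2,2)=0.0000
Node (1,0) S=15.6000: V=(p*·2.2260+(1−p*)·7.8420)/1.06=3.2774; Δ=(2.2260−7.8420)/(17.7840−12.1680)=-1.0000; B=V−Δ·S=18.8774
Node (1,1) S=22.8000: V=(p*·0.0000+(1−p*)·2.2260)/1.06=0.4667; Δ=(0.0000−2.2260)/(25.9920−17.7840)=-0.2712; B=V−Δ·S=6.6500
Node (0,0) S=20.0000: V=(p*·0.4667+(1−p*)·3.2774)/1.06=1.0295; Δ=(0.4667−3.2774)/(22.8000−15.6000)=-0.3904; B=V−Δ·S=8.8370
Check: Δ(0,0)·S0 + B(0,0) = 1.0295 = V0.

(0,0): Delta=-0.3904 Bond=8.8370
(1,0): Delta=-1.0000 Bond=18.8774
(1,1): Delta=-0.2712 Bond=6.6500
V0=1.0295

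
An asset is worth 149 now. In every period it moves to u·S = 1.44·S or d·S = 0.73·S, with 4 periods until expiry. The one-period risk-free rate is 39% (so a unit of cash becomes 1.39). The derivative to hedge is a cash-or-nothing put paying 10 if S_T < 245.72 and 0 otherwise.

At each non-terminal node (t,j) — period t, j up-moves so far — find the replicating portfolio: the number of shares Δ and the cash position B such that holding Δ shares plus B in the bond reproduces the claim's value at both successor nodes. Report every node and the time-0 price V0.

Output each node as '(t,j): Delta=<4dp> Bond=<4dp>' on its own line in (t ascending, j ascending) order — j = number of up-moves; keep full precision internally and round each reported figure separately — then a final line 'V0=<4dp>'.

(0,0): Delta=-0.0064 Bond=1.0298
(1,0): Delta=-0.0579 Bond=7.0317
(1,1): Delta=-0.0044 Bond=1.0072
(2,0): Delta=0.0000 Bond=5.1757
(2,1): Delta=-0.0601 Bond=10.1225
(2,2): Delta=-0.0023 Bond=0.7392
(3,0): Delta=0.0000 Bond=7.1942
(3,1): Delta=0.0000 Bond=7.1942
(3,2): Delta=-0.0624 Bond=14.5911
(3,3): Delta=0.0000 Bond=0.0000
V0=0.0724

Under the risk-neutral measure, an up-move has probability p* = (R−d)/(u−d) = 0.9296 and values discount at R = 1.39.
At expiry t=4: V(4,0)=10.0000, V(4,1)=10.0000, V(4,2)=10.0000, V(4,3)=0.0000, V(4,4)=0.0000
(3,0): S=57.9635. Δ = (V_up−V_dn)/(S_up−S_dn) = (10.0000−10.0000)/(83.4675−42.3134) = 0.0000. V = [p*·10.0000 + (1−p*)·10.0000]/1.39 = 7.1942. B = V − Δ·S = 7.1942.
(3,1): S=114.3390. Δ = (V_up−V_dn)/(S_up−S_dn) = (10.0000−10.0000)/(164.6482−83.4675) = 0.0000. V = [p*·10.0000 + (1−p*)·10.0000]/1.39 = 7.1942. B = V − Δ·S = 7.1942.
(3,2): S=225.5455. Δ = (V_up−V_dn)/(S_up−S_dn) = (0.0000−10.0000)/(324.7855−164.6482) = -0.0624. V = [p*·0.0000 + (1−p*)·10.0000]/1.39 = 0.5066. B = V − Δ·S = 14.5911.
(3,3): S=444.9116. Δ = (V_up−V_dn)/(S_up−S_dn) = (0.0000−0.0000)/(640.6727−324.7855) = 0.0000. V = [p*·0.0000 + (1−p*)·0.0000]/1.39 = 0.0000. B = V − Δ·S = 0.0000.
(2,0): S=79.4021. Δ = (V_up−V_dn)/(S_up−S_dn) = (7.1942−7.1942)/(114.3390−57.9635) = 0.0000. V = [p*·7.1942 + (1−p*)·7.1942]/1.39 = 5.1757. B = V − Δ·S = 5.1757.
(2,1): S=156.6288. Δ = (V_up−V_dn)/(S_up−S_dn) = (0.5066−7.1942)/(225.5455−114.3390) = -0.0601. V = [p*·0.5066 + (1−p*)·7.1942]/1.39 = 0.7033. B = V − Δ·S = 10.1225.
(2,2): S=308.9664. Δ = (V_up−V_dn)/(S_up−S_dn) = (0.0000−0.5066)/(444.9116−225.5455) = -0.0023. V = [p*·0.0000 + (1−p*)·0.5066]/1.39 = 0.0257. B = V − Δ·S = 0.7392.
(1,0): S=108.7700. Δ = (V_up−V_dn)/(S_up−S_dn) = (0.7033−5.1757)/(156.6288−79.4021) = -0.0579. V = [p*·0.7033 + (1−p*)·5.1757]/1.39 = 0.7326. B = V − Δ·S = 7.0317.
(1,1): S=214.5600. Δ = (V_up−V_dn)/(S_up−S_dn) = (0.0257−0.7033)/(308.9664−156.6288) = -0.0044. V = [p*·0.0257 + (1−p*)·0.7033]/1.39 = 0.0528. B = V − Δ·S = 1.0072.
(0,0): S=149.0000. Δ = (V_up−V_dn)/(S_up−S_dn) = (0.0528−0.7326)/(214.5600−108.7700) = -0.0064. V = [p*·0.0528 + (1−p*)·0.7326]/1.39 = 0.0724. B = V − Δ·S = 1.0298.
Root portfolio cost Δ·149+B reproduces V0=0.0724.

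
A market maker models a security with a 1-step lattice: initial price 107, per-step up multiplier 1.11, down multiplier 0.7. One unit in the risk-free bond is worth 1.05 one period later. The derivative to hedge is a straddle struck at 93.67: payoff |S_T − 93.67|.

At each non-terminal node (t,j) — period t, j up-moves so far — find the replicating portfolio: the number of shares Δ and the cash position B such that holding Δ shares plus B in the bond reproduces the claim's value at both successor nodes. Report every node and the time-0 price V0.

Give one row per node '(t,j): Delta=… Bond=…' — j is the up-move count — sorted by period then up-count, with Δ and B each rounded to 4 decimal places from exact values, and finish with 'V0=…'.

(0,0): Delta=0.1443 Bond=7.5835
V0=23.0225

Since d<R<u, set p* = (R−d)/(u−d) = 0.8537; price each node as the discounted p*-expectation of its children.
Payoff layer (t=1): V(1,0)=18.7700, V(1,1)=25.1000
Node (0,0) S=107.0000: V=(p*·25.1000+(1−p*)·18.7700)/1.05=23.0225; Δ=(25.1000−18.7700)/(118.7700−74.9000)=0.1443; B=V−Δ·S=7.5835
Self-financing check: at every node Δ·S+B equals the discounted successor values.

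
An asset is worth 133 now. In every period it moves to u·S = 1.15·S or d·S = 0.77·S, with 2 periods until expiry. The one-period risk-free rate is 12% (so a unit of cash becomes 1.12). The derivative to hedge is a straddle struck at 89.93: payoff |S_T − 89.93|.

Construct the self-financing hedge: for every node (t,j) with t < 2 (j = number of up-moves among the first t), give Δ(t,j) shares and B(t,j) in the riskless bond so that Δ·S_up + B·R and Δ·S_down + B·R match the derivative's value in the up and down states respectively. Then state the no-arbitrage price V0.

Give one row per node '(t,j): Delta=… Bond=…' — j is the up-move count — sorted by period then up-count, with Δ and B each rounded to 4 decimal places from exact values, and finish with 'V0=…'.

(0,0): Delta=0.9691 Bond=-67.4731
(1,0): Delta=0.4309 Bond=-20.4476
(1,1): Delta=1.0000 Bond=-80.2946
V0=61.4184

Risk-neutral probability p* = (R−d)/(u−d) = (1.12−0.77)/(1.15−0.77) = 0.9211.
Terminal values V(2,·): V(2,0)=11.0743, V(2,1)=27.8415, V(2,2)=85.9625
Node (1,0) S=102.4100: V=(p*·27.8415+(1−p*)·11.0743)/1.12=23.6766; Δ=(27.8415−11.0743)/(117.7715−78.8557)=0.4309; B=V−Δ·S=-20.4476
Node (1,1) S=152.9500: V=(p*·85.9625+(1−p*)·27.8415)/1.12=72.6554; Δ=(85.9625−27.8415)/(175.8925−117.7715)=1.0000; B=V−Δ·S=-80.2946
Node (0,0) S=133.0000: V=(p*·72.6554+(1−p*)·23.6766)/1.12=61.4184; Δ=(72.6554−23.6766)/(152.9500−102.4100)=0.9691; B=V−Δ·S=-67.4731
Each (Δ,B) replicates both successor values, so the strategy is self-financing and V0 is arbitrage-free.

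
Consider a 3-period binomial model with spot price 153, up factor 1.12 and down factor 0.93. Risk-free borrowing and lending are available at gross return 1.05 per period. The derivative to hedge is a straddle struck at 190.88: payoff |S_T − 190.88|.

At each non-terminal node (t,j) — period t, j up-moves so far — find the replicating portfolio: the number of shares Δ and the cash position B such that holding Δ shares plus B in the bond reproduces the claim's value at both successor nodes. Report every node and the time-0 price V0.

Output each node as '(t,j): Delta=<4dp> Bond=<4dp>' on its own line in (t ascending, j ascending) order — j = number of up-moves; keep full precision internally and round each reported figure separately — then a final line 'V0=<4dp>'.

(0,0): Delta=-0.4007 Bond=83.6821
(1,0): Delta=-1.0000 Bond=173.1338
(1,1): Delta=-0.1105 Bond=38.1268
(2,0): Delta=-1.0000 Bond=181.7905
(2,1): Delta=-1.0000 Bond=181.7905
(2,2): Delta=0.3204 Bond=-42.6587
V0=22.3677

Under the risk-neutral measure, an up-move has probability p* = (R−d)/(u−d) = 0.6316 and values discount at R = 1.05.
Terminal payoffs: V(3,0)=67.8134, V(3,1)=42.6707, V(3,2)=12.3914, V(3,3)=24.0740
(2,0): S=132.3297. Δ = (V_up−V_dn)/(S_up−S_dn) = (42.6707−67.8134)/(148.2093−123.0666) = -1.0000. V = [p*·42.6707 + (1−p*)·67.8134]/1.05 = 49.4608. B = V − Δ·S = 181.7905.
(2,1): S=159.3648. Δ = (V_up−V_dn)/(S_up−S_dn) = (12.3914−42.6707)/(178.4886−148.2093) = -1.0000. V = [p*·12.3914 + (1−p*)·42.6707]/1.05 = 22.4257. B = V − Δ·S = 181.7905.
(2,2): S=191.9232. Δ = (V_up−V_dn)/(S_up−S_dn) = (24.0740−12.3914)/(214.9540−178.4886) = 0.3204. V = [p*·24.0740 + (1−p*)·12.3914]/1.05 = 18.8285. B = V − Δ·S = -42.6587.
(1,0): S=142.2900. Δ = (V_up−V_dn)/(S_up−S_dn) = (22.4257−49.4608)/(159.3648−132.3297) = -1.0000. V = [p*·22.4257 + (1−p*)·49.4608]/1.05 = 30.8438. B = V − Δ·S = 173.1338.
(1,1): S=171.3600. Δ = (V_up−V_dn)/(S_up−S_dn) = (18.8285−22.4257)/(191.9232−159.3648) = -0.1105. V = [p*·18.8285 + (1−p*)·22.4257]/1.05 = 19.1940. B = V − Δ·S = 38.1268.
(0,0): S=153.0000. Δ = (V_up−V_dn)/(S_up−S_dn) = (19.1940−30.8438)/(171.3600−142.2900) = -0.4007. V = [p*·19.1940 + (1−p*)·30.8438]/1.05 = 22.3677. B = V − Δ·S = 83.6821.
Check: Δ(0,0)·S0 + B(0,0) = 22.3677 = V0.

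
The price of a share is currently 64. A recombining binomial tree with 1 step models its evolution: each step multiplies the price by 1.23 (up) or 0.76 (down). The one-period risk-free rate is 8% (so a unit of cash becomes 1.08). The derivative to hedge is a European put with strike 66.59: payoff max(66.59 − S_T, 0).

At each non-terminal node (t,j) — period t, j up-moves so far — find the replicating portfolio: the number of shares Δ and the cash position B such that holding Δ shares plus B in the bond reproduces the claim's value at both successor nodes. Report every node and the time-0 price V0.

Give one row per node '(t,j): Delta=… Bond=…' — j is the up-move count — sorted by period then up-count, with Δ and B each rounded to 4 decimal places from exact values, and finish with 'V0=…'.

(0,0): Delta=-0.5967 Bond=43.4959
V0=5.3044

No-arbitrage ⇒ martingale measure with p* = (R−d)/(u−d) = 0.6809.
At expiry t=1: V(1,0)=17.9500, V(1,1)=0.0000
Node (0,0) S=64.0000: V=(p*·0.0000+(1−p*)·17.9500)/1.08=5.3044; Δ=(0.0000−17.9500)/(78.7200−48.6400)=-0.5967; B=V−Δ·S=43.4959
The time-0 hedge costs 5.3044, which is the no-arbitrage price.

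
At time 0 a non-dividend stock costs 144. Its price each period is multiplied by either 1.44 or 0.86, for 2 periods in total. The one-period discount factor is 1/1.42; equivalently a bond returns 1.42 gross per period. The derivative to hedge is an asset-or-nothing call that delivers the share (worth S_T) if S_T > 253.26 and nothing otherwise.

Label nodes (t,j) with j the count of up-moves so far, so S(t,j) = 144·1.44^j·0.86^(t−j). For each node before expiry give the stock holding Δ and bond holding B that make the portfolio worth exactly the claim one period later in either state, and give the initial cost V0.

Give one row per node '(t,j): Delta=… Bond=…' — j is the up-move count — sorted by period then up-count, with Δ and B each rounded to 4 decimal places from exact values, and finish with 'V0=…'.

No-arbitrage ⇒ martingale measure with p* = (R−d)/(u−d) = 0.9655.
Terminal values V(2,·): V(2,0)=0.0000, V(2,1)=0.0000, V(2,2)=298.5984
  t=1,j=0: stock 123.8400 → up 178.3296 (V=0.0000), down 106.5024 (V=0.0000). Price 0.0000; hedge Δ=0.0000, bond B=0.0000.
  t=1,j=1: stock 207.3600 → up 298.5984 (V=298.5984), down 178.3296 (V=0.0000). Price 203.0295; hedge Δ=2.4828, bond B=-311.7953.
  t=0,j=0: stock 144.0000 → up 207.3600 (V=203.0295), down 123.8400 (V=0.0000). Price 138.0482; hedge Δ=2.4309, bond B=-212.0026.
Each (Δ,B) replicates both successor values, so the strategy is self-financing and V0 is arbitrage-free.

(0,0): Delta=2.4309 Bond=-212.0026
(1,0): Delta=0.0000 Bond=0.0000
(1,1): Delta=2.4828 Bond=-311.7953
V0=138.0482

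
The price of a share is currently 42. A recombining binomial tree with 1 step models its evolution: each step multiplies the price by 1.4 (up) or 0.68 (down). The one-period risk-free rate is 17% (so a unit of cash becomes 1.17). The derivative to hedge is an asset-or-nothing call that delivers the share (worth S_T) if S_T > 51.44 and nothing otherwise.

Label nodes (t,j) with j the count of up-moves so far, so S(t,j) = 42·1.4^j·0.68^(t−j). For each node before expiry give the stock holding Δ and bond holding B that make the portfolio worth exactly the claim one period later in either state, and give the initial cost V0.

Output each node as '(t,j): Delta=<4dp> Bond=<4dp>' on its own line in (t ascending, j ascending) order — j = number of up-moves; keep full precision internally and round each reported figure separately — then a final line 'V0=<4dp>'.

No-arbitrage ⇒ martingale measure with p* = (R−d)/(u−d) = 0.6806.
Terminal values V(1,·): V(1,0)=0.0000, V(1,1)=58.8000
(0,0): S=42.0000. Δ = (V_up−V_dn)/(S_up−S_dn) = (58.8000−0.0000)/(58.8000−28.5600) = 1.9444. V = [p*·58.8000 + (1−p*)·0.0000]/1.17 = 34.2023. B = V − Δ·S = -47.4644.
Root portfolio cost Δ·42+B reproduces V0=34.2023.

(0,0): Delta=1.9444 Bond=-47.4644
V0=34.2023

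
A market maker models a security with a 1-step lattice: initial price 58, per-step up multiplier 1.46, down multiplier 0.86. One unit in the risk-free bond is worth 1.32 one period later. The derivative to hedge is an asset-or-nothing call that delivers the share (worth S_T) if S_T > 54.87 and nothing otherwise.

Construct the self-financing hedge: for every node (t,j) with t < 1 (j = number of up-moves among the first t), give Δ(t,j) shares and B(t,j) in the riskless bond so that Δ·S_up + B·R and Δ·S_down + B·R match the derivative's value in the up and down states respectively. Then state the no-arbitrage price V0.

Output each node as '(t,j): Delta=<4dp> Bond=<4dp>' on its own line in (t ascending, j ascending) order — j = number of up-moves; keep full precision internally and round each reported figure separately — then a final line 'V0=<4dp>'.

The replicating-portfolio and risk-neutral prices coincide; use p* = (1.32−0.86)/(1.46−0.86) = 0.7667 for the latter.
Terminal payoffs: V(1,0)=0.0000, V(1,1)=84.6800
Node (0,0) S=58.0000: V=(p*·84.6800+(1−p*)·0.0000)/1.32=49.1828; Δ=(84.6800−0.0000)/(84.6800−49.8800)=2.4333; B=V−Δ·S=-91.9505
Self-financing check: at every node Δ·S+B equals the discounted successor values.

(0,0): Delta=2.4333 Bond=-91.9505
V0=49.1828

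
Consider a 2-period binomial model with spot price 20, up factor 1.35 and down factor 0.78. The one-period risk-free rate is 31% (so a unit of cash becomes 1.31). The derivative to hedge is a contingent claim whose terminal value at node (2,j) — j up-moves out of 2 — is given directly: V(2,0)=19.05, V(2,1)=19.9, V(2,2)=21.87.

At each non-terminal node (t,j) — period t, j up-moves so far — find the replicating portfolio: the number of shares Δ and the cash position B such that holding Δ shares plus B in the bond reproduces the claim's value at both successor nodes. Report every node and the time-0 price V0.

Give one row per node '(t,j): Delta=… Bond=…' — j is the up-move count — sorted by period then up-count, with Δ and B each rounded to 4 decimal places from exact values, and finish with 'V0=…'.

The replicating-portfolio and risk-neutral prices coincide; use p* = (1.31−0.78)/(1.35−0.78) = 0.9298 for the latter.
Terminal values V(2,·): V(2,0)=19.0500, V(2,1)=19.9000, V(2,2)=21.8700
  t=1,j=0: stock 15.6000 → up 21.0600 (V=19.9000), down 12.1680 (V=19.0500). Price 15.1453; hedge Δ=0.0956, bond B=13.6541.
  t=1,j=1: stock 27.0000 → up 36.4500 (V=21.8700), down 21.0600 (V=19.9000). Price 16.5891; hedge Δ=0.1280, bond B=13.1330.
  t=0,j=0: stock 20.0000 → up 27.0000 (V=16.5891), down 15.6000 (V=15.1453). Price 12.5861; hedge Δ=0.1267, bond B=10.0531.
Check: Δ(0,0)·S0 + B(0,0) = 12.5861 = V0.

(0,0): Delta=0.1267 Bond=10.0531
(1,0): Delta=0.0956 Bond=13.6541
(1,1): Delta=0.1280 Bond=13.1330
V0=12.5861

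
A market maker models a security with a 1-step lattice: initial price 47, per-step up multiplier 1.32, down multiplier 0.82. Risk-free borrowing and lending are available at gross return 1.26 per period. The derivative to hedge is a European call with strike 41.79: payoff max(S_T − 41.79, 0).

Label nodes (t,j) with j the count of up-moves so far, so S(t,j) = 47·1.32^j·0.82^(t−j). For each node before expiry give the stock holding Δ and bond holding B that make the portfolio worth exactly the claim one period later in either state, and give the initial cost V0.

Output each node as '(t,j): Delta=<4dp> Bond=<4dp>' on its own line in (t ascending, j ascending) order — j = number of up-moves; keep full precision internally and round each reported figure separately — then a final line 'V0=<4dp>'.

(0,0): Delta=0.8617 Bond=-26.3571
V0=14.1429

Since d<R<u, set p* = (R−d)/(u−d) = 0.8800; price each node as the discounted p*-expectation of its children.
Terminal payoffs: V(1,0)=0.0000, V(1,1)=20.2500
Node (0,0) S=47.0000: V=(p*·20.2500+(1−p*)·0.0000)/1.26=14.1429; Δ=(20.2500−0.0000)/(62.0400−38.5400)=0.8617; B=V−Δ·S=-26.3571
Each (Δ,B) replicates both successor values, so the strategy is self-financing and V0 is arbitrage-free.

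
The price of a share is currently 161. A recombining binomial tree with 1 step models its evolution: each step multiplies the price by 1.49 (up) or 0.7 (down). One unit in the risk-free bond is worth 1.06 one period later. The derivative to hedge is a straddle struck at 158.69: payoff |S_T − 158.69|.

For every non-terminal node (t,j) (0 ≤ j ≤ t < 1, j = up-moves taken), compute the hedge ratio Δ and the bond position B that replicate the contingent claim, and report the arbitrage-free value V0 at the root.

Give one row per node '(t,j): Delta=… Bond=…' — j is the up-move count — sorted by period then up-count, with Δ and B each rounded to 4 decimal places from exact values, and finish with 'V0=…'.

(0,0): Delta=0.2768 Bond=13.9540
V0=58.5236

Under the risk-neutral measure, an up-move has probability p* = (R−d)/(u−d) = 0.4557 and values discount at R = 1.06.
Payoff layer (t=1): V(1,0)=45.9900, V(1,1)=81.2000
  t=0,j=0: stock 161.0000 → up 239.8900 (V=81.2000), down 112.7000 (V=45.9900). Price 58.5236; hedge Δ=0.2768, bond B=13.9540.
Each (Δ,B) replicates both successor values, so the strategy is self-financing and V0 is arbitrage-free.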